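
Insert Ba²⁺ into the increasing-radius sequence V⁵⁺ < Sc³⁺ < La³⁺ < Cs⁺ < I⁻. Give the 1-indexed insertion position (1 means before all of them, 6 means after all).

First list Z and electron count for each: V⁵⁺: 18 e⁻, Z=23, Sc³⁺: 18 e⁻, Z=21, La³⁺: 54 e⁻, Z=57, Ba²⁺: 54 e⁻, Z=56, Cs⁺: 54 e⁻, Z=55, I⁻: 54 e⁻, Z=53. V⁵⁺ < Sc³⁺ (isoelectronic, higher Z=23 is smaller); Sc³⁺ < La³⁺ (same group, 2 shells fewer); La³⁺ < Ba²⁺ (isoelectronic, higher Z=57 is smaller); Ba²⁺ < Cs⁺ (isoelectronic, higher Z=56 is smaller); Cs⁺ < I⁻ (both 54 e⁻, Z=55>53).
The complete sequence is V⁵⁺ < Sc³⁺ < La³⁺ < Ba²⁺ < Cs⁺ < I⁻. Ba²⁺ sits at position 4.

4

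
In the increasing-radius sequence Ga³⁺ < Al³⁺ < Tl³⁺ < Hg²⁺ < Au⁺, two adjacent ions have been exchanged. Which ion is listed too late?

Al³⁺

Compare adjacent ions: both in group 13 with the same charge; Al³⁺ (period 3) has the smaller radius — yet in this increasing list Ga³⁺ sits before Al³⁺. Nothing else is reversed, so Al³⁺ should move one place to the left.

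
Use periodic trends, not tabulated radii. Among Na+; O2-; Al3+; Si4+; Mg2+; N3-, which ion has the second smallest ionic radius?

These species are isoelectronic with 10 electrons. The only difference is the number of protons: Si4+ (Z=14), Al3+ (Z=13), Mg2+ (Z=12), Na+ (Z=11), O2- (Z=8), N3- (Z=7). The strongest nuclear pull (Si4+) gives the smallest ion.
That gives Si4+ < Al3+ < Mg2+ < Na+ < O2- < N3-. From the smallest end, number 2 is Al3+.

Al3+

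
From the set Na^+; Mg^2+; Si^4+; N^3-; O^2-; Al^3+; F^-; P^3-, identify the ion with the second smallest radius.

First list Z and electron count for each: Si^4+: 10 e⁻, Z=14, Al^3+: 10 e⁻, Z=13, Mg^2+: 10 e⁻, Z=12, Na^+: 10 e⁻, Z=11, F^-: 10 e⁻, Z=9, O^2-: 10 e⁻, Z=8, N^3-: 10 e⁻, Z=7, P^3-: 18 e⁻, Z=15. Si^4+ < Al^3+ (isoelectronic, higher Z=14 is smaller); Al^3+ < Mg^2+ (both 10 e⁻, Z=13>12); Mg^2+ < Na^+ (both 10 e⁻, Z=12>11); Na^+ < F^- (isoelectronic, higher Z=11 is smaller); F^- < O^2- (isoelectronic, higher Z=9 is smaller); O^2- < N^3- (isoelectronic, higher Z=8 is smaller); N^3- < P^3- (same group, 1 shell fewer).
That gives Si^4+ < Al^3+ < Mg^2+ < Na^+ < F^- < O^2- < N^3- < P^3-. From the smallest end, number 2 is Al^3+.

Al^3+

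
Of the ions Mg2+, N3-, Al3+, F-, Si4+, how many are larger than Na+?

2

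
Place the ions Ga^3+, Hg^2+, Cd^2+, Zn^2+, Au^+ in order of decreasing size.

Au^+ > Hg^2+ > Cd^2+ > Zn^2+ > Ga^3+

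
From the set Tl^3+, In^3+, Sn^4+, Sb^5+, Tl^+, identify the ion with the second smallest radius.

Sn^4+

Electron counts and nuclear charges: Sb^5+ (Z=51, 46 e⁻), Sn^4+ (Z=50, 46 e⁻), In^3+ (Z=49, 46 e⁻), Tl^3+ (Z=81, 78 e⁻), Tl^+ (Z=81, 80 e⁻). Sb^5+ < Sn^4+ (both 46 e⁻, Z=51>50); Sn^4+ < In^3+ (isoelectronic, higher Z=50 is smaller); In^3+ < Tl^3+ (same group, period 5 vs 6); Tl^3+ < Tl^+ (higher charge on the same element).
Ordering: Sb^5+ < Sn^4+ < In^3+ < Tl^3+ < Tl^+. The second smallest is Sn^4+.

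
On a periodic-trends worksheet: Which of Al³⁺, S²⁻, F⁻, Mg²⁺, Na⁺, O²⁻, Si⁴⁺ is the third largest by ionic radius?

Work out protons and electrons: Si⁴⁺: 10 e⁻, Z=14, Al³⁺: 10 e⁻, Z=13, Mg²⁺: 10 e⁻, Z=12, Na⁺: 10 e⁻, Z=11, F⁻: 10 e⁻, Z=9, O²⁻: 10 e⁻, Z=8, S²⁻: 18 e⁻, Z=16. Si⁴⁺ < Al³⁺ (isoelectronic, higher Z=14 is smaller); Al³⁺ < Mg²⁺ (both 10 e⁻, Z=13>12); Mg²⁺ < Na⁺ (isoelectronic, higher Z=12 is smaller); Na⁺ < F⁻ (isoelectronic, higher Z=11 is smaller); F⁻ < O²⁻ (isoelectronic, higher Z=9 is smaller); O²⁻ < S²⁻ (same group, period 2 vs 3).
So the order is Si⁴⁺ < Al³⁺ < Mg²⁺ < Na⁺ < F⁻ < O²⁻ < S²⁻; the 3rd-largest ion is F⁻.

F⁻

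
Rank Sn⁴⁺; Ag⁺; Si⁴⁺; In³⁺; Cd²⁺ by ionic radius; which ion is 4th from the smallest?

Cd²⁺

Electron counts and nuclear charges: Si⁴⁺ (Z=14, 10 e⁻), Sn⁴⁺ (Z=50, 46 e⁻), In³⁺ (Z=49, 46 e⁻), Cd²⁺ (Z=48, 46 e⁻), Ag⁺ (Z=47, 46 e⁻). Si⁴⁺ < Sn⁴⁺ (same group, period 3 vs 5); Sn⁴⁺ < In³⁺ (isoelectronic, higher Z=50 is smaller); In³⁺ < Cd²⁺ (isoelectronic, higher Z=49 is smaller); Cd²⁺ < Ag⁺ (isoelectronic, higher Z=48 is smaller).
Ordering: Si⁴⁺ < Sn⁴⁺ < In³⁺ < Cd²⁺ < Ag⁺. The 4th smallest is Cd²⁺.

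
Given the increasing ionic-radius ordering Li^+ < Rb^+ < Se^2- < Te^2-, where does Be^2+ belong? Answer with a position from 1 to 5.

Work out protons and electrons: Be^2+: 2 e⁻, Z=4, Li^+: 2 e⁻, Z=3, Rb^+: 36 e⁻, Z=37, Se^2-: 36 e⁻, Z=34, Te^2-: 54 e⁻, Z=52. Be^2+ < Li^+ (isoelectronic, higher Z=4 is smaller); Li^+ < Rb^+ (same group, 3 shells fewer); Rb^+ < Se^2- (isoelectronic, higher Z=37 is smaller); Se^2- < Te^2- (same group, period 4 vs 5).
The complete sequence is Be^2+ < Li^+ < Rb^+ < Se^2- < Te^2-. Be^2+ sits at position 1.

1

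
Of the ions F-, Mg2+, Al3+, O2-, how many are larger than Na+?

Each ion has 10 electrons. The ranking follows nuclear charge in reverse — greater Z gives a smaller radius. Al3+ (Z=13), Mg2+ (Z=12), Na+ (Z=11), F- (Z=9), O2- (Z=8).
Overall: Al3+ < Mg2+ < Na+ < F- < O2-. Na+ has 2 below it and 2 above. So 2 are larger.

2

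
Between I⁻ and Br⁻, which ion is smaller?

Br⁻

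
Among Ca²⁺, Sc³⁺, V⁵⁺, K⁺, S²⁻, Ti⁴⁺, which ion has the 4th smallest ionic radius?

These species are isoelectronic with 18 electrons. The only difference is the number of protons: V⁵⁺ (Z=23), Ti⁴⁺ (Z=22), Sc³⁺ (Z=21), Ca²⁺ (Z=20), K⁺ (Z=19), S²⁻ (Z=16). The strongest nuclear pull (V⁵⁺) gives the smallest ion.
Full ascending order: V⁵⁺ < Ti⁴⁺ < Sc³⁺ < Ca²⁺ < K⁺ < S²⁻. Counting from the smallest, position 4 is Ca²⁺.

Ca²⁺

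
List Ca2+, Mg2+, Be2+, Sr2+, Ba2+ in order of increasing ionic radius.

All are in the same group with charge +2. Radius grows down the group as n (the outermost shell) increases.

Be2+ < Mg2+ < Ca2+ < Sr2+ < Ba2+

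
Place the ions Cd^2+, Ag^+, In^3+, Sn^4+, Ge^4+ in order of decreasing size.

Electron counts and nuclear charges: Ge^4+ has 28 e⁻ (Z=32), Sn^4+ has 46 e⁻ (Z=50), In^3+ has 46 e⁻ (Z=49), Cd^2+ has 46 e⁻ (Z=48), Ag^+ has 46 e⁻ (Z=47). Ge^4+ < Sn^4+ (same group, period 4 vs 5); Sn^4+ < In^3+ (isoelectronic, higher Z=50 is smaller); In^3+ < Cd^2+ (isoelectronic, higher Z=49 is smaller); Cd^2+ < Ag^+ (isoelectronic, higher Z=48 is smaller).

Ag^+ > Cd^2+ > In^3+ > Sn^4+ > Ge^4+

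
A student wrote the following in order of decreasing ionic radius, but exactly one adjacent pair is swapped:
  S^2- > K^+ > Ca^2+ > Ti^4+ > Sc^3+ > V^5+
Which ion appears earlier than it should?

Compare adjacent ions: they are isoelectronic (18 e⁻) and Ti has more protons than Sc (22 vs 21), making Ti^4+ smaller — yet in this decreasing list Ti^4+ sits before Sc^3+. Nothing else is reversed, so Ti^4+ should move one place to the right.

Ti^4+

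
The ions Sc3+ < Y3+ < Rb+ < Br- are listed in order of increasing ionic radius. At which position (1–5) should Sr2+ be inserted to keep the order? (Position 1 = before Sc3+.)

3

Electron counts and nuclear charges: Sc3+: 18 e⁻, Z=21, Y3+: 36 e⁻, Z=39, Sr2+: 36 e⁻, Z=38, Rb+: 36 e⁻, Z=37, Br-: 36 e⁻, Z=35. Sc3+ < Y3+ (same group, 1 shell fewer); Y3+ < Sr2+ (both 36 e⁻, Z=39>38); Sr2+ < Rb+ (isoelectronic, higher Z=38 is smaller); Rb+ < Br- (isoelectronic, higher Z=37 is smaller).
Merged order: Sc3+ < Y3+ < Sr2+ < Rb+ < Br- — Sr2+ is number 3.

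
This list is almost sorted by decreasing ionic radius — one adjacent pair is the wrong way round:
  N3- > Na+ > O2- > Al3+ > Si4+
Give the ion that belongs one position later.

Na+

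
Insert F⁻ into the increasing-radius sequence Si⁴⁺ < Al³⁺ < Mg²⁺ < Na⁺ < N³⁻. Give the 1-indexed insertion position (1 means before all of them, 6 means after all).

Each ion has 10 electrons. The ranking follows nuclear charge in reverse — greater Z gives a smaller radius. Si⁴⁺ (Z=14), Al³⁺ (Z=13), Mg²⁺ (Z=12), Na⁺ (Z=11), F⁻ (Z=9), N³⁻ (Z=7).
With F⁻ included the full order is Si⁴⁺ < Al³⁺ < Mg²⁺ < Na⁺ < F⁻ < N³⁻, so it takes position 5.

5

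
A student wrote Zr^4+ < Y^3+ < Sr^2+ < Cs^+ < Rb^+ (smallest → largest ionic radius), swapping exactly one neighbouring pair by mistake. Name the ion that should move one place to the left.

Rb^+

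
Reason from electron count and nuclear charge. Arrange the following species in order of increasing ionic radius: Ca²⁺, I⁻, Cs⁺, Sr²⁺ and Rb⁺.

Ca²⁺ < Sr²⁺ < Rb⁺ < Cs⁺ < I⁻

Work out protons and electrons: Ca²⁺: 18 e⁻, Z=20, Sr²⁺: 36 e⁻, Z=38, Rb⁺: 36 e⁻, Z=37, Cs⁺: 54 e⁻, Z=55, I⁻: 54 e⁻, Z=53. Ca²⁺ < Sr²⁺ (same group, 1 shell fewer); Sr²⁺ < Rb⁺ (isoelectronic, higher Z=38 is smaller); Rb⁺ < Cs⁺ (same group, period 5 vs 6); Cs⁺ < I⁻ (isoelectronic, higher Z=55 is smaller).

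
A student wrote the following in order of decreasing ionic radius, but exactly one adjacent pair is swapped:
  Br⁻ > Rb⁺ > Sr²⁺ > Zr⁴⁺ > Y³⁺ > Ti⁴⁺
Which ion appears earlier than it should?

Zr⁴⁺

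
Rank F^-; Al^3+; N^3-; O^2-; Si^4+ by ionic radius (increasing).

Si^4+ < Al^3+ < F^- < O^2- < N^3-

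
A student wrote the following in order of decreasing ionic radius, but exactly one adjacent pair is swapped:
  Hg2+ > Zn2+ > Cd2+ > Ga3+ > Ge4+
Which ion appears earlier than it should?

Zn2+

Check each adjacent pair. Zn2+ and Cd2+ are reversed: same group and charge — period 4 sits above period 5, so Zn2+ is smaller. No other neighbouring pair contradicts the periodic trends, so Zn2+ is the ion listed too early.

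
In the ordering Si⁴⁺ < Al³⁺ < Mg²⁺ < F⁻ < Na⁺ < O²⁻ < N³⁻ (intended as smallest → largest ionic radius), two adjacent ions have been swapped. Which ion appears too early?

F⁻

Scanning neighbour by neighbour, only F⁻/Na⁺ violates a trend: both have 10 electrons but Z(Na)=11 > Z(F)=9, so Na⁺ should be the smaller of the two. That makes F⁻ the one sitting a position early relative to where it belongs.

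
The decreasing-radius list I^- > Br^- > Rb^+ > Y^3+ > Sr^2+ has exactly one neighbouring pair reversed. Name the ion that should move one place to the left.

Compare adjacent ions: they are isoelectronic (36 e⁻) and Y has more protons than Sr (39 vs 38), making Y^3+ smaller — yet in this decreasing list Y^3+ sits before Sr^2+. Nothing else is reversed, so Sr^2+ should move one place to the left.

Sr^2+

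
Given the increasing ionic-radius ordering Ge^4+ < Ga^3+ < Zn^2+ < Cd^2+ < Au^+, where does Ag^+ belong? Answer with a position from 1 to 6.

5

First list Z and electron count for each: Ge^4+ (Z=32, 28 e⁻), Ga^3+ (Z=31, 28 e⁻), Zn^2+ (Z=30, 28 e⁻), Cd^2+ (Z=48, 46 e⁻), Ag^+ (Z=47, 46 e⁻), Au^+ (Z=79, 78 e⁻). Ge^4+ < Ga^3+ (both 28 e⁻, Z=32>31); Ga^3+ < Zn^2+ (isoelectronic, higher Z=31 is smaller); Zn^2+ < Cd^2+ (same group, 1 shell fewer); Cd^2+ < Ag^+ (both 46 e⁻, Z=48>47); Ag^+ < Au^+ (same group, period 5 vs 6).
The complete sequence is Ge^4+ < Ga^3+ < Zn^2+ < Cd^2+ < Ag^+ < Au^+. Ag^+ sits at position 5.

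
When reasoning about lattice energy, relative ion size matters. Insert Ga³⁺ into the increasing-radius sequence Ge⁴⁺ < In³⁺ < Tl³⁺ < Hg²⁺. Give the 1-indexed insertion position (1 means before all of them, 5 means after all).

Tabulating Z and e⁻: Ge⁴⁺: 28 e⁻, Z=32, Ga³⁺: 28 e⁻, Z=31, In³⁺: 46 e⁻, Z=49, Tl³⁺: 78 e⁻, Z=81, Hg²⁺: 78 e⁻, Z=80. Ge⁴⁺ < Ga³⁺ (both 28 e⁻, Z=32>31); Ga³⁺ < In³⁺ (same group, 1 shell fewer); In³⁺ < Tl³⁺ (same group, period 5 vs 6); Tl³⁺ < Hg²⁺ (isoelectronic, higher Z=81 is smaller).
With Ga³⁺ included the full order is Ge⁴⁺ < Ga³⁺ < In³⁺ < Tl³⁺ < Hg²⁺, so it takes position 2.

2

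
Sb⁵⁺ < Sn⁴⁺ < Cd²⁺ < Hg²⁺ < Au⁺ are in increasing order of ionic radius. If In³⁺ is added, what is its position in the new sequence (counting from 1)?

Tabulating Z and e⁻: Sb⁵⁺: 46 e⁻, Z=51, Sn⁴⁺: 46 e⁻, Z=50, In³⁺: 46 e⁻, Z=49, Cd²⁺: 46 e⁻, Z=48, Hg²⁺: 78 e⁻, Z=80, Au⁺: 78 e⁻, Z=79. Sb⁵⁺ < Sn⁴⁺ (isoelectronic, higher Z=51 is smaller); Sn⁴⁺ < In³⁺ (isoelectronic, higher Z=50 is smaller); In³⁺ < Cd²⁺ (isoelectronic, higher Z=49 is smaller); Cd²⁺ < Hg²⁺ (same group, 1 shell fewer); Hg²⁺ < Au⁺ (isoelectronic, higher Z=80 is smaller).
Merged order: Sb⁵⁺ < Sn⁴⁺ < In³⁺ < Cd²⁺ < Hg²⁺ < Au⁺ — In³⁺ is number 3.

3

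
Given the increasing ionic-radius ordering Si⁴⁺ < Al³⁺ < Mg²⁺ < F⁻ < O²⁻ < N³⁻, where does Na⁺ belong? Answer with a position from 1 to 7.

Each ion has 10 electrons. The ranking follows nuclear charge in reverse — greater Z gives a smaller radius. Si⁴⁺ (Z=14), Al³⁺ (Z=13), Mg²⁺ (Z=12), Na⁺ (Z=11), F⁻ (Z=9), O²⁻ (Z=8), N³⁻ (Z=7).
With Na⁺ included the full order is Si⁴⁺ < Al³⁺ < Mg²⁺ < Na⁺ < F⁻ < O²⁻ < N³⁻, so it takes position 4.

4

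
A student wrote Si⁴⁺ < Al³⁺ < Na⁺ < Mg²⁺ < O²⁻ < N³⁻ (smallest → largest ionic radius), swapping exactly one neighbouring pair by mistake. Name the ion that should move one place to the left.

Mg²⁺

Check each adjacent pair. Na⁺ and Mg²⁺ are reversed: they are isoelectronic (10 e⁻) and Mg has more protons than Na (12 vs 11), making Mg²⁺ smaller. No other neighbouring pair contradicts the periodic trends, so Mg²⁺ is the ion listed too late.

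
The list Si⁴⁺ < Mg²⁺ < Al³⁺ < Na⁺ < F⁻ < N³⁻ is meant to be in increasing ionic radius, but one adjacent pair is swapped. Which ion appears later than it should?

Check each adjacent pair. Mg²⁺ and Al³⁺ are reversed: both have 10 electrons but Z(Al)=13 > Z(Mg)=12, so Al³⁺ should be the smaller of the two. No other neighbouring pair contradicts the periodic trends, so Al³⁺ is the ion listed too late.

Al³⁺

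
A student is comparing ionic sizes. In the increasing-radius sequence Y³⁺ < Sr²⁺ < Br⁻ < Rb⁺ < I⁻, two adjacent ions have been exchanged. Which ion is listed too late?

The pair Br⁻, Rb⁺ is the wrong way round — both have 36 electrons but Z(Rb)=37 > Z(Br)=35, so Rb⁺ should be the smaller of the two. All other adjacent pairs agree with periodic trends, so Rb⁺ is the misplaced ion.

Rb⁺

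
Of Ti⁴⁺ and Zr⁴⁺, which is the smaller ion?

These ions sit in one column with identical charge. Each step down the periodic table adds a principal shell, increasing the radius.

Ti⁴⁺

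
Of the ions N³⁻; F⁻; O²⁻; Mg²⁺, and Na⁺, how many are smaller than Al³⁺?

0

All of these have 10 electrons (isoelectronic). With the same electron cloud, the ion with the most protons pulls it in tightest. Nuclear charges: Al³⁺ (Z=13), Mg²⁺ (Z=12), Na⁺ (Z=11), F⁻ (Z=9), O²⁻ (Z=8), N³⁻ (Z=7). Highest Z is smallest.
Relative to Al³⁺, the ions that are smaller are none. That's 0.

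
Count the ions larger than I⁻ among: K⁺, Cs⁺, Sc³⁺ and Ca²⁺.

0

Tabulating Z and e⁻: Sc³⁺ (Z=21, 18 e⁻), Ca²⁺ (Z=20, 18 e⁻), K⁺ (Z=19, 18 e⁻), Cs⁺ (Z=55, 54 e⁻), I⁻ (Z=53, 54 e⁻). Sc³⁺ < Ca²⁺ (isoelectronic, higher Z=21 is smaller); Ca²⁺ < K⁺ (both 18 e⁻, Z=20>19); K⁺ < Cs⁺ (same group, 2 shells fewer); Cs⁺ < I⁻ (both 54 e⁻, Z=55>53).
Relative to I⁻, the ions that are larger are none. So 0 are larger.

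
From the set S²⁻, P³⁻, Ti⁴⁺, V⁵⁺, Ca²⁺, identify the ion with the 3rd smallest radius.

Ca²⁺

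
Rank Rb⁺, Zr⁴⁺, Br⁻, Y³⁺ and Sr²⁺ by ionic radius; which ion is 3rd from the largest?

These species are isoelectronic with 36 electrons. The only difference is the number of protons: Zr⁴⁺ (Z=40), Y³⁺ (Z=39), Sr²⁺ (Z=38), Rb⁺ (Z=37), Br⁻ (Z=35). The strongest nuclear pull (Zr⁴⁺) gives the smallest ion.
Ordering: Zr⁴⁺ < Y³⁺ < Sr²⁺ < Rb⁺ < Br⁻. The 3rd largest is Sr²⁺.

Sr²⁺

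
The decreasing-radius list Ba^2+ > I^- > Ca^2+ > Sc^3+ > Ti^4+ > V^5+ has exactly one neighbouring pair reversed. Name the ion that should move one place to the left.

I^-

The pair Ba^2+, I^- is the wrong way round — they are isoelectronic (54 e⁻) and Ba has more protons than I (56 vs 53), making Ba^2+ smaller. All other adjacent pairs agree with periodic trends, so I^- is the misplaced ion.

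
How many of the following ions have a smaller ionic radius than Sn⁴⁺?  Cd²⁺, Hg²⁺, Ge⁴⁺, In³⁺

Work out protons and electrons: Ge⁴⁺ (Z=32, 28 e⁻), Sn⁴⁺ (Z=50, 46 e⁻), In³⁺ (Z=49, 46 e⁻), Cd²⁺ (Z=48, 46 e⁻), Hg²⁺ (Z=80, 78 e⁻). Ge⁴⁺ < Sn⁴⁺ (same group, 1 shell fewer); Sn⁴⁺ < In³⁺ (isoelectronic, higher Z=50 is smaller); In³⁺ < Cd²⁺ (both 46 e⁻, Z=49>48); Cd²⁺ < Hg²⁺ (same group, 1 shell fewer).
Ordering all of them (including Sn⁴⁺) by radius gives Ge⁴⁺ < Sn⁴⁺ < In³⁺ < Cd²⁺ < Hg²⁺. That's 1.

1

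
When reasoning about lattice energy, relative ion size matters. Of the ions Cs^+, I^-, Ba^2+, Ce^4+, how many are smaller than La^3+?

1

All of these have 54 electrons (isoelectronic). With the same electron cloud, the ion with the most protons pulls it in tightest. Nuclear charges: Ce^4+ (Z=58), La^3+ (Z=57), Ba^2+ (Z=56), Cs^+ (Z=55), I^- (Z=53). Highest Z is smallest.
Ordering all of them (including La^3+) by radius gives Ce^4+ < La^3+ < Ba^2+ < Cs^+ < I^-. That's 1.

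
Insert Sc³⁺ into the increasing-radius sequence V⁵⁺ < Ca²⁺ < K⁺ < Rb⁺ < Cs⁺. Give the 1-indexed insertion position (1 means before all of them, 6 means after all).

Electron counts and nuclear charges: V⁵⁺: 18 e⁻, Z=23, Sc³⁺: 18 e⁻, Z=21, Ca²⁺: 18 e⁻, Z=20, K⁺: 18 e⁻, Z=19, Rb⁺: 36 e⁻, Z=37, Cs⁺: 54 e⁻, Z=55. V⁵⁺ < Sc³⁺ (both 18 e⁻, Z=23>21); Sc³⁺ < Ca²⁺ (isoelectronic, higher Z=21 is smaller); Ca²⁺ < K⁺ (isoelectronic, higher Z=20 is smaller); K⁺ < Rb⁺ (same group, 1 shell fewer); Rb⁺ < Cs⁺ (same group, period 5 vs 6).
The complete sequence is V⁵⁺ < Sc³⁺ < Ca²⁺ < K⁺ < Rb⁺ < Cs⁺. Sc³⁺ sits at position 2.

2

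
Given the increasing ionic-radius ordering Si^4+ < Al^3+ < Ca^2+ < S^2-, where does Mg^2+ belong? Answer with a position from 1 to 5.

3

Work out protons and electrons: Si^4+ (Z=14, 10 e⁻), Al^3+ (Z=13, 10 e⁻), Mg^2+ (Z=12, 10 e⁻), Ca^2+ (Z=20, 18 e⁻), S^2- (Z=16, 18 e⁻). Si^4+ < Al^3+ (both 10 e⁻, Z=14>13); Al^3+ < Mg^2+ (both 10 e⁻, Z=13>12); Mg^2+ < Ca^2+ (same group, 1 shell fewer); Ca^2+ < S^2- (both 18 e⁻, Z=20>16).
Putting Mg^2+ in gives Si^4+ < Al^3+ < Mg^2+ < Ca^2+ < S^2-; it lands at slot 3.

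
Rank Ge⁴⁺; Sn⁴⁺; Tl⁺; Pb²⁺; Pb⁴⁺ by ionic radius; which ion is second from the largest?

Pb²⁺

Work out protons and electrons: Ge⁴⁺ has 28 e⁻ (Z=32), Sn⁴⁺ has 46 e⁻ (Z=50), Pb⁴⁺ has 78 e⁻ (Z=82), Pb²⁺ has 80 e⁻ (Z=82), Tl⁺ has 80 e⁻ (Z=81). Ge⁴⁺ < Sn⁴⁺ (same group, period 4 vs 5); Sn⁴⁺ < Pb⁴⁺ (same group, 1 shell fewer); Pb⁴⁺ < Pb²⁺ (same element, +4 vs +2); Pb²⁺ < Tl⁺ (isoelectronic, higher Z=82 is smaller).
So the order is Ge⁴⁺ < Sn⁴⁺ < Pb⁴⁺ < Pb²⁺ < Tl⁺; the 2nd-largest ion is Pb²⁺.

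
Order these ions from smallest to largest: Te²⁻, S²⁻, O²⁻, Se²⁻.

O²⁻ < S²⁻ < Se²⁻ < Te²⁻

All are in the same group with charge -2. Radius grows down the group as n (the outermost shell) increases.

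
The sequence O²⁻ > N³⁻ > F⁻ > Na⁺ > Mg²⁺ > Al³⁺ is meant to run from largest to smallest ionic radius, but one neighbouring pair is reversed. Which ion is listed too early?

O²⁻

Compare adjacent ions: they are isoelectronic (10 e⁻) and O has more protons than N (8 vs 7), making O²⁻ smaller — yet in this decreasing list O²⁻ sits before N³⁻. Nothing else is reversed, so O²⁻ should move one place to the right.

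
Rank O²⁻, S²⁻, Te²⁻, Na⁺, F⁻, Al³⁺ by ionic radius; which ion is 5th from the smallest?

Electron counts and nuclear charges: Al³⁺ (Z=13, 10 e⁻), Na⁺ (Z=11, 10 e⁻), F⁻ (Z=9, 10 e⁻), O²⁻ (Z=8, 10 e⁻), S²⁻ (Z=16, 18 e⁻), Te²⁻ (Z=52, 54 e⁻). Al³⁺ < Na⁺ (isoelectronic, higher Z=13 is smaller); Na⁺ < F⁻ (both 10 e⁻, Z=11>9); F⁻ < O²⁻ (isoelectronic, higher Z=9 is smaller); O²⁻ < S²⁻ (same group, 1 shell fewer); S²⁻ < Te²⁻ (same group, 2 shells fewer).
That gives Al³⁺ < Na⁺ < F⁻ < O²⁻ < S²⁻ < Te²⁻. From the smallest end, number 5 is S²⁻.

S²⁻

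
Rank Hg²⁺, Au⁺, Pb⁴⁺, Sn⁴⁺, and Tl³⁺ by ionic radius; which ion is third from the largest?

Tl³⁺

Work out protons and electrons: Sn⁴⁺ (Z=50, 46 e⁻), Pb⁴⁺ (Z=82, 78 e⁻), Tl³⁺ (Z=81, 78 e⁻), Hg²⁺ (Z=80, 78 e⁻), Au⁺ (Z=79, 78 e⁻). Sn⁴⁺ < Pb⁴⁺ (same group, period 5 vs 6); Pb⁴⁺ < Tl³⁺ (both 78 e⁻, Z=82>81); Tl³⁺ < Hg²⁺ (isoelectronic, higher Z=81 is smaller); Hg²⁺ < Au⁺ (both 78 e⁻, Z=80>79).
Full ascending order: Sn⁴⁺ < Pb⁴⁺ < Tl³⁺ < Hg²⁺ < Au⁺. Counting from the largest, position 3 is Tl³⁺.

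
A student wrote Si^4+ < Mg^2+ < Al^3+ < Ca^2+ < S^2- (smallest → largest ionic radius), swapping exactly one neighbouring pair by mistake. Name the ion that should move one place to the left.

Al^3+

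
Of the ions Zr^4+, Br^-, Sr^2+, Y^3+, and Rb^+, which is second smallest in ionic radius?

Isoelectronic series (36 e⁻ each). Size is set by nuclear charge: more protons means a smaller ion. Zr^4+ (Z=40), Y^3+ (Z=39), Sr^2+ (Z=38), Rb^+ (Z=37), Br^- (Z=35).
Full ascending order: Zr^4+ < Y^3+ < Sr^2+ < Rb^+ < Br^-. Counting from the smallest, position 2 is Y^3+.

Y^3+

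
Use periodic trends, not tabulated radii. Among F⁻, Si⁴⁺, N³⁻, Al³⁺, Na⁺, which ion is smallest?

Si⁴⁺

These species are isoelectronic with 10 electrons. The only difference is the number of protons: Si⁴⁺ (Z=14), Al³⁺ (Z=13), Na⁺ (Z=11), F⁻ (Z=9), N³⁻ (Z=7). The strongest nuclear pull (Si⁴⁺) gives the smallest ion.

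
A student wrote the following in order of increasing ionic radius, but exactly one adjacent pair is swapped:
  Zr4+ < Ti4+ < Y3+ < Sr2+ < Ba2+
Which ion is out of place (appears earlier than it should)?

Compare adjacent ions: both in group 4 with the same charge; Ti4+ (period 4) has the smaller radius — yet in this increasing list Zr4+ sits before Ti4+. Nothing else is reversed, so Zr4+ should move one place to the right.

Zr4+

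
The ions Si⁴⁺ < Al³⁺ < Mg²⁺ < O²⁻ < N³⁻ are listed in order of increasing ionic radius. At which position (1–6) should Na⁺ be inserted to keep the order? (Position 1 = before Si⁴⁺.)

4

Isoelectronic series (10 e⁻ each). Size is set by nuclear charge: more protons means a smaller ion. Si⁴⁺ (Z=14), Al³⁺ (Z=13), Mg²⁺ (Z=12), Na⁺ (Z=11), O²⁻ (Z=8), N³⁻ (Z=7).
The complete sequence is Si⁴⁺ < Al³⁺ < Mg²⁺ < Na⁺ < O²⁻ < N³⁻. Na⁺ sits at position 4.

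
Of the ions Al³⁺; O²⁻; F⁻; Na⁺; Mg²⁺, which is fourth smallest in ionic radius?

These species are isoelectronic with 10 electrons. The only difference is the number of protons: Al³⁺ (Z=13), Mg²⁺ (Z=12), Na⁺ (Z=11), F⁻ (Z=9), O²⁻ (Z=8). The strongest nuclear pull (Al³⁺) gives the smallest ion.
That gives Al³⁺ < Mg²⁺ < Na⁺ < F⁻ < O²⁻. From the smallest end, number 4 is F⁻.

F⁻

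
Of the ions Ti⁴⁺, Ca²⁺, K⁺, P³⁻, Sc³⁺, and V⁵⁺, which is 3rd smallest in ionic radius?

All of these have 18 electrons (isoelectronic). With the same electron cloud, the ion with the most protons pulls it in tightest. Nuclear charges: V⁵⁺ (Z=23), Ti⁴⁺ (Z=22), Sc³⁺ (Z=21), Ca²⁺ (Z=20), K⁺ (Z=19), P³⁻ (Z=15). Highest Z is smallest.
Ordering: V⁵⁺ < Ti⁴⁺ < Sc³⁺ < Ca²⁺ < K⁺ < P³⁻. The 3rd smallest is Sc³⁺.

Sc³⁺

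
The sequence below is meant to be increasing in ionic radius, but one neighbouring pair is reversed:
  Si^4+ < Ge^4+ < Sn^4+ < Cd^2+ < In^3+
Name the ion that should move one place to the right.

Compare adjacent ions: In^3+ and Cd^2+ share 46 electrons; the higher nuclear charge on In (Z=49) contracts it more, so In^3+ < Cd^2+ — yet in this increasing list Cd^2+ sits before In^3+. Nothing else is reversed, so Cd^2+ should move one place to the right.

Cd^2+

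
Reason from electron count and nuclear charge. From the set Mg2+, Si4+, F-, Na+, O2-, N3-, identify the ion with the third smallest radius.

Isoelectronic series (10 e⁻ each). Size is set by nuclear charge: more protons means a smaller ion. Si4+ (Z=14), Mg2+ (Z=12), Na+ (Z=11), F- (Z=9), O2- (Z=8), N3- (Z=7).
So the order is Si4+ < Mg2+ < Na+ < F- < O2- < N3-; the 3rd-smallest ion is Na+.

Na+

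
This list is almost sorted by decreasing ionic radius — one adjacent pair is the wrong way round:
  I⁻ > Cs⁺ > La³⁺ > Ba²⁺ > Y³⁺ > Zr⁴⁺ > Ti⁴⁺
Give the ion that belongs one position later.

La³⁺

The pair La³⁺, Ba²⁺ is the wrong way round — they are isoelectronic (54 e⁻) and La has more protons than Ba (57 vs 56), making La³⁺ smaller. All other adjacent pairs agree with periodic trends, so La³⁺ is the misplaced ion.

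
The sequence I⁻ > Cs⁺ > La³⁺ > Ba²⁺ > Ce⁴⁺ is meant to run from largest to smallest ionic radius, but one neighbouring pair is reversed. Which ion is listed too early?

La³⁺

Scanning neighbour by neighbour, only La³⁺/Ba²⁺ violates a trend: they are isoelectronic (54 e⁻) and La has more protons than Ba (57 vs 56), making La³⁺ smaller. That makes La³⁺ the one sitting a position early relative to where it belongs.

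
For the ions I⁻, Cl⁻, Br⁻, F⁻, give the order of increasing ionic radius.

F⁻ < Cl⁻ < Br⁻ < I⁻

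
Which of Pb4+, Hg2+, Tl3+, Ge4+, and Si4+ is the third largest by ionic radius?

Pb4+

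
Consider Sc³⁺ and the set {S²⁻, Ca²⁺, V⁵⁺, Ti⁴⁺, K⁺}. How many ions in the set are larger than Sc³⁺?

3

These species are isoelectronic with 18 electrons. The only difference is the number of protons: V⁵⁺ (Z=23), Ti⁴⁺ (Z=22), Sc³⁺ (Z=21), Ca²⁺ (Z=20), K⁺ (Z=19), S²⁻ (Z=16). The strongest nuclear pull (V⁵⁺) gives the smallest ion.
Overall: V⁵⁺ < Ti⁴⁺ < Sc³⁺ < Ca²⁺ < K⁺ < S²⁻. Sc³⁺ has 2 below it and 3 above. So 3 are larger.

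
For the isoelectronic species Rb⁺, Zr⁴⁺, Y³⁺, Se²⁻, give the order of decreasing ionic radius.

Se²⁻ > Rb⁺ > Y³⁺ > Zr⁴⁺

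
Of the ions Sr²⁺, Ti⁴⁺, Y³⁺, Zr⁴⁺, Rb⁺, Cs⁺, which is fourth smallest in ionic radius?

Sr²⁺

Work out protons and electrons: Ti⁴⁺: 18 e⁻, Z=22, Zr⁴⁺: 36 e⁻, Z=40, Y³⁺: 36 e⁻, Z=39, Sr²⁺: 36 e⁻, Z=38, Rb⁺: 36 e⁻, Z=37, Cs⁺: 54 e⁻, Z=55. Ti⁴⁺ < Zr⁴⁺ (same group, period 4 vs 5); Zr⁴⁺ < Y³⁺ (both 36 e⁻, Z=40>39); Y³⁺ < Sr²⁺ (isoelectronic, higher Z=39 is smaller); Sr²⁺ < Rb⁺ (both 36 e⁻, Z=38>37); Rb⁺ < Cs⁺ (same group, period 5 vs 6).
Ordering: Ti⁴⁺ < Zr⁴⁺ < Y³⁺ < Sr²⁺ < Rb⁺ < Cs⁺. The fourth smallest is Sr²⁺.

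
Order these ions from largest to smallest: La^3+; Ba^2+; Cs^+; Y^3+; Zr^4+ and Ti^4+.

Tabulating Z and e⁻: Ti^4+ (Z=22, 18 e⁻), Zr^4+ (Z=40, 36 e⁻), Y^3+ (Z=39, 36 e⁻), La^3+ (Z=57, 54 e⁻), Ba^2+ (Z=56, 54 e⁻), Cs^+ (Z=55, 54 e⁻). Ti^4+ < Zr^4+ (same group, 1 shell fewer); Zr^4+ < Y^3+ (both 36 e⁻, Z=40>39); Y^3+ < La^3+ (same group, 1 shell fewer); La^3+ < Ba^2+ (isoelectronic, higher Z=57 is smaller); Ba^2+ < Cs^+ (isoelectronic, higher Z=56 is smaller).

Cs^+ > Ba^2+ > La^3+ > Y^3+ > Zr^4+ > Ti^4+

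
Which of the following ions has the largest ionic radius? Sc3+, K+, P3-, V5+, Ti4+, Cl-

These species are isoelectronic with 18 electrons. The only difference is the number of protons: V5+ (Z=23), Ti4+ (Z=22), Sc3+ (Z=21), K+ (Z=19), Cl- (Z=17), P3- (Z=15). The strongest nuclear pull (V5+) gives the smallest ion.

P3-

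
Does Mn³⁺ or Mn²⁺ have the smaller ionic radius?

Mn³⁺

Same element, different charge: the more highly charged cation has fewer electrons and a greater effective nuclear charge per electron, making Mn³⁺ the smallest.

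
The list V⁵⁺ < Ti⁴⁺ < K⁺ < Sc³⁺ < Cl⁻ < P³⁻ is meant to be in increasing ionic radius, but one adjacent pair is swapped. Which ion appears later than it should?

The pair K⁺, Sc³⁺ is the wrong way round — Sc³⁺ and K⁺ share 18 electrons; the higher nuclear charge on Sc (Z=21) contracts it more, so Sc³⁺ < K⁺. All other adjacent pairs agree with periodic trends, so Sc³⁺ is the misplaced ion.

Sc³⁺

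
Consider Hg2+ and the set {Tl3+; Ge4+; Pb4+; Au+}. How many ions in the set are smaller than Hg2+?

3

Tabulating Z and e⁻: Ge4+ (Z=32, 28 e⁻), Pb4+ (Z=82, 78 e⁻), Tl3+ (Z=81, 78 e⁻), Hg2+ (Z=80, 78 e⁻), Au+ (Z=79, 78 e⁻). Ge4+ < Pb4+ (same group, 2 shells fewer); Pb4+ < Tl3+ (both 78 e⁻, Z=82>81); Tl3+ < Hg2+ (isoelectronic, higher Z=81 is smaller); Hg2+ < Au+ (both 78 e⁻, Z=80>79).
Overall: Ge4+ < Pb4+ < Tl3+ < Hg2+ < Au+. Hg2+ has 3 below it and 1 above. So 3 are smaller.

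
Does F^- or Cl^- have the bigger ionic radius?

Cl^-

Same group, same charge. Going down the group adds an extra shell of electrons, so the ion gets larger: F^- is highest in the group and smallest.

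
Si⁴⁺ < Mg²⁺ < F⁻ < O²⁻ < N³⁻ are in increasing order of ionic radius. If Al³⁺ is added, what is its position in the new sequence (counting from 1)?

Isoelectronic series (10 e⁻ each). Size is set by nuclear charge: more protons means a smaller ion. Si⁴⁺ (Z=14), Al³⁺ (Z=13), Mg²⁺ (Z=12), F⁻ (Z=9), O²⁻ (Z=8), N³⁻ (Z=7).
Putting Al³⁺ in gives Si⁴⁺ < Al³⁺ < Mg²⁺ < F⁻ < O²⁻ < N³⁻; it lands at slot 2.

2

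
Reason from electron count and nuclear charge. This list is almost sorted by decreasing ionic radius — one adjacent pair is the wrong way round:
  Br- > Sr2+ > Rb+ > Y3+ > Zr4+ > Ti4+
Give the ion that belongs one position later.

Sr2+

Check each adjacent pair. Sr2+ and Rb+ are reversed: Sr2+ and Rb+ share 36 electrons; the higher nuclear charge on Sr (Z=38) contracts it more, so Sr2+ < Rb+. No other neighbouring pair contradicts the periodic trends, so Sr2+ is the ion listed too early.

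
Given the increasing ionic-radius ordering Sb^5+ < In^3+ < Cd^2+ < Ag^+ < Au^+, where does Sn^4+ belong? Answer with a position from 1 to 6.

2

Tabulating Z and e⁻: Sb^5+ has 46 e⁻ (Z=51), Sn^4+ has 46 e⁻ (Z=50), In^3+ has 46 e⁻ (Z=49), Cd^2+ has 46 e⁻ (Z=48), Ag^+ has 46 e⁻ (Z=47), Au^+ has 78 e⁻ (Z=79). Sb^5+ < Sn^4+ (isoelectronic, higher Z=51 is smaller); Sn^4+ < In^3+ (both 46 e⁻, Z=50>49); In^3+ < Cd^2+ (both 46 e⁻, Z=49>48); Cd^2+ < Ag^+ (isoelectronic, higher Z=48 is smaller); Ag^+ < Au^+ (same group, period 5 vs 6).
Putting Sn^4+ in gives Sb^5+ < Sn^4+ < In^3+ < Cd^2+ < Ag^+ < Au^+; it lands at slot 2.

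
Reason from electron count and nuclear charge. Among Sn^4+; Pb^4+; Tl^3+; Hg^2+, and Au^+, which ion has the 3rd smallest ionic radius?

Tl^3+

Electron counts and nuclear charges: Sn^4+ (Z=50, 46 e⁻), Pb^4+ (Z=82, 78 e⁻), Tl^3+ (Z=81, 78 e⁻), Hg^2+ (Z=80, 78 e⁻), Au^+ (Z=79, 78 e⁻). Sn^4+ < Pb^4+ (same group, period 5 vs 6); Pb^4+ < Tl^3+ (both 78 e⁻, Z=82>81); Tl^3+ < Hg^2+ (isoelectronic, higher Z=81 is smaller); Hg^2+ < Au^+ (isoelectronic, higher Z=80 is smaller).
So the order is Sn^4+ < Pb^4+ < Tl^3+ < Hg^2+ < Au^+; the 3rd-smallest ion is Tl^3+.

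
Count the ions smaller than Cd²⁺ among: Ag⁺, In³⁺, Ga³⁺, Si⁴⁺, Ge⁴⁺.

4

Si⁴⁺ has 10 e⁻ (Z=14), Ge⁴⁺ has 28 e⁻ (Z=32), Ga³⁺ has 28 e⁻ (Z=31), In³⁺ has 46 e⁻ (Z=49), Cd²⁺ has 46 e⁻ (Z=48), Ag⁺ has 46 e⁻ (Z=47). Si⁴⁺ < Ge⁴⁺ (same group, period 3 vs 4); Ge⁴⁺ < Ga³⁺ (isoelectronic, higher Z=32 is smaller); Ga³⁺ < In³⁺ (same group, 1 shell fewer); In³⁺ < Cd²⁺ (both 46 e⁻, Z=49>48); Cd²⁺ < Ag⁺ (both 46 e⁻, Z=48>47).
Ordering all of them (including Cd²⁺) by radius gives Si⁴⁺ < Ge⁴⁺ < Ga³⁺ < In³⁺ < Cd²⁺ < Ag⁺. Count: 4.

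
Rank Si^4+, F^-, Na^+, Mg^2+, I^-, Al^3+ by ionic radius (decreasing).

I^- > F^- > Na^+ > Mg^2+ > Al^3+ > Si^4+

Electron counts and nuclear charges: Si^4+: 10 e⁻, Z=14, Al^3+: 10 e⁻, Z=13, Mg^2+: 10 e⁻, Z=12, Na^+: 10 e⁻, Z=11, F^-: 10 e⁻, Z=9, I^-: 54 e⁻, Z=53. Si^4+ < Al^3+ (isoelectronic, higher Z=14 is smaller); Al^3+ < Mg^2+ (isoelectronic, higher Z=13 is smaller); Mg^2+ < Na^+ (isoelectronic, higher Z=12 is smaller); Na^+ < F^- (isoelectronic, higher Z=11 is smaller); F^- < I^- (same group, 3 shells fewer).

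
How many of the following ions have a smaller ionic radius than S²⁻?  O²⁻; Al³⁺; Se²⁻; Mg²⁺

Electron counts and nuclear charges: Al³⁺: 10 e⁻, Z=13, Mg²⁺: 10 e⁻, Z=12, O²⁻: 10 e⁻, Z=8, S²⁻: 18 e⁻, Z=16, Se²⁻: 36 e⁻, Z=34. Al³⁺ < Mg²⁺ (both 10 e⁻, Z=13>12); Mg²⁺ < O²⁻ (isoelectronic, higher Z=12 is smaller); O²⁻ < S²⁻ (same group, 1 shell fewer); S²⁻ < Se²⁻ (same group, 1 shell fewer).
Ordering all of them (including S²⁻) by radius gives Al³⁺ < Mg²⁺ < O²⁻ < S²⁻ < Se²⁻. So 3 are smaller.

3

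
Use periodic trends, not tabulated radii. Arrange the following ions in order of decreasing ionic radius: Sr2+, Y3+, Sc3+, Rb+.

Electron counts and nuclear charges: Sc3+ has 18 e⁻ (Z=21), Y3+ has 36 e⁻ (Z=39), Sr2+ has 36 e⁻ (Z=38), Rb+ has 36 e⁻ (Z=37). Sc3+ < Y3+ (same group, 1 shell fewer); Y3+ < Sr2+ (both 36 e⁻, Z=39>38); Sr2+ < Rb+ (both 36 e⁻, Z=38>37).

Rb+ > Sr2+ > Y3+ > Sc3+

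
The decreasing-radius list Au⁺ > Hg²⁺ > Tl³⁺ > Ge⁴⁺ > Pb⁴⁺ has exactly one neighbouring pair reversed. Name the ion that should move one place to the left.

Scanning neighbour by neighbour, only Ge⁴⁺/Pb⁴⁺ violates a trend: both in group 14 with the same charge; Ge⁴⁺ (period 4) has the smaller radius. That makes Pb⁴⁺ the one sitting a position late relative to where it belongs.

Pb⁴⁺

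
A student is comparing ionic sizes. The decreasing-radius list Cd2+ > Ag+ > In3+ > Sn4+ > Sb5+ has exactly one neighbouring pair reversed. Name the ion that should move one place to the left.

Ag+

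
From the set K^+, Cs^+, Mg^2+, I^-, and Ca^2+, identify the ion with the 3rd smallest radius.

K^+

Electron counts and nuclear charges: Mg^2+ (Z=12, 10 e⁻), Ca^2+ (Z=20, 18 e⁻), K^+ (Z=19, 18 e⁻), Cs^+ (Z=55, 54 e⁻), I^- (Z=53, 54 e⁻). Mg^2+ < Ca^2+ (same group, 1 shell fewer); Ca^2+ < K^+ (isoelectronic, higher Z=20 is smaller); K^+ < Cs^+ (same group, 2 shells fewer); Cs^+ < I^- (isoelectronic, higher Z=55 is smaller).
Full ascending order: Mg^2+ < Ca^2+ < K^+ < Cs^+ < I^-. Counting from the smallest, position 3 is K^+.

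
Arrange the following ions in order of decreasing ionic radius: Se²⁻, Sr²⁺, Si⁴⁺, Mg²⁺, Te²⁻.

Si⁴⁺ has 10 e⁻ (Z=14), Mg²⁺ has 10 e⁻ (Z=12), Sr²⁺ has 36 e⁻ (Z=38), Se²⁻ has 36 e⁻ (Z=34), Te²⁻ has 54 e⁻ (Z=52). Si⁴⁺ < Mg²⁺ (isoelectronic, higher Z=14 is smaller); Mg²⁺ < Sr²⁺ (same group, period 3 vs 5); Sr²⁺ < Se²⁻ (isoelectronic, higher Z=38 is smaller); Se²⁻ < Te²⁻ (same group, 1 shell fewer).

Te²⁻ > Se²⁻ > Sr²⁺ > Mg²⁺ > Si⁴⁺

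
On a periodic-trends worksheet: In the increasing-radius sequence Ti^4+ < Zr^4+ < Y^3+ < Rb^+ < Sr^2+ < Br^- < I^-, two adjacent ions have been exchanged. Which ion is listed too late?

The pair Rb^+, Sr^2+ is the wrong way round — they are isoelectronic (36 e⁻) and Sr has more protons than Rb (38 vs 37), making Sr^2+ smaller. All other adjacent pairs agree with periodic trends, so Sr^2+ is the misplaced ion.

Sr^2+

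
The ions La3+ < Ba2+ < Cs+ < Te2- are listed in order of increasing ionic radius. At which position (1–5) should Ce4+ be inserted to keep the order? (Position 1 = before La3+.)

Each ion has 54 electrons. The ranking follows nuclear charge in reverse — greater Z gives a smaller radius. Ce4+ (Z=58), La3+ (Z=57), Ba2+ (Z=56), Cs+ (Z=55), Te2- (Z=52).
Putting Ce4+ in gives Ce4+ < La3+ < Ba2+ < Cs+ < Te2-; it lands at slot 1.

1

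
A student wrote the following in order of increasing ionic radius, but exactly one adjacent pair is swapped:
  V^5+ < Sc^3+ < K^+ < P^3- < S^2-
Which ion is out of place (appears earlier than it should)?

Scanning neighbour by neighbour, only P^3-/S^2- violates a trend: both have 18 electrons but Z(S)=16 > Z(P)=15, so S^2- should be the smaller of the two. That makes P^3- the one sitting a position early relative to where it belongs.

P^3-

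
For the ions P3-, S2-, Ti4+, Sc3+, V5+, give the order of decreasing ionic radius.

P3- > S2- > Sc3+ > Ti4+ > V5+

Isoelectronic series (18 e⁻ each). Size is set by nuclear charge: more protons means a smaller ion. V5+ (Z=23), Ti4+ (Z=22), Sc3+ (Z=21), S2- (Z=16), P3- (Z=15).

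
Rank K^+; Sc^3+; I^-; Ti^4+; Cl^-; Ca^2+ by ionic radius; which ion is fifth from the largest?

Sc^3+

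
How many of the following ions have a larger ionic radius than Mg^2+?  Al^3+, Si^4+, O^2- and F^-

2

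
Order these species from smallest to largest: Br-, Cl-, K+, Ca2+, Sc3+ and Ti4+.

Ti4+ < Sc3+ < Ca2+ < K+ < Cl- < Br-

First list Z and electron count for each: Ti4+: 18 e⁻, Z=22, Sc3+: 18 e⁻, Z=21, Ca2+: 18 e⁻, Z=20, K+: 18 e⁻, Z=19, Cl-: 18 e⁻, Z=17, Br-: 36 e⁻, Z=35. Ti4+ < Sc3+ (isoelectronic, higher Z=22 is smaller); Sc3+ < Ca2+ (both 18 e⁻, Z=21>20); Ca2+ < K+ (isoelectronic, higher Z=20 is smaller); K+ < Cl- (isoelectronic, higher Z=19 is smaller); Cl- < Br- (same group, period 3 vs 4).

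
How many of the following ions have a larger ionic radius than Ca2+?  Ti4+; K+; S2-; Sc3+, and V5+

2

Each ion has 18 electrons. The ranking follows nuclear charge in reverse — greater Z gives a smaller radius. V5+ (Z=23), Ti4+ (Z=22), Sc3+ (Z=21), Ca2+ (Z=20), K+ (Z=19), S2- (Z=16).
Relative to Ca2+, the ions that are larger are K+, S2-. So 2 are larger.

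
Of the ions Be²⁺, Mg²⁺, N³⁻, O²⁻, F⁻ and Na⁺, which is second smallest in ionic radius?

Mg²⁺

Work out protons and electrons: Be²⁺ (Z=4, 2 e⁻), Mg²⁺ (Z=12, 10 e⁻), Na⁺ (Z=11, 10 e⁻), F⁻ (Z=9, 10 e⁻), O²⁻ (Z=8, 10 e⁻), N³⁻ (Z=7, 10 e⁻). Be²⁺ < Mg²⁺ (same group, 1 shell fewer); Mg²⁺ < Na⁺ (isoelectronic, higher Z=12 is smaller); Na⁺ < F⁻ (isoelectronic, higher Z=11 is smaller); F⁻ < O²⁻ (both 10 e⁻, Z=9>8); O²⁻ < N³⁻ (both 10 e⁻, Z=8>7).
Ordering: Be²⁺ < Mg²⁺ < Na⁺ < F⁻ < O²⁻ < N³⁻. The second smallest is Mg²⁺.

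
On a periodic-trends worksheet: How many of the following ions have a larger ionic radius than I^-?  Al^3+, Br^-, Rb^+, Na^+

0

Al^3+ (Z=13, 10 e⁻), Na^+ (Z=11, 10 e⁻), Rb^+ (Z=37, 36 e⁻), Br^- (Z=35, 36 e⁻), I^- (Z=53, 54 e⁻). Al^3+ < Na^+ (isoelectronic, higher Z=13 is smaller); Na^+ < Rb^+ (same group, 2 shells fewer); Rb^+ < Br^- (isoelectronic, higher Z=37 is smaller); Br^- < I^- (same group, 1 shell fewer).
Placing each against I^-: smaller — Al^3+, Na^+, Rb^+, Br^-; larger — none. So 0 are larger.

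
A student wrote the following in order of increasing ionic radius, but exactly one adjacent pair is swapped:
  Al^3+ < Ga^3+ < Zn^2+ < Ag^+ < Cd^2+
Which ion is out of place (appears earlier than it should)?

Ag^+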